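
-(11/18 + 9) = -173/18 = -9.61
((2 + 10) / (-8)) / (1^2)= -3 / 2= -1.50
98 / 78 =49 / 39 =1.26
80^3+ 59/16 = 8192059/16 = 512003.69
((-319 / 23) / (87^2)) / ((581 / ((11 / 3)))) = -121 / 10463229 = -0.00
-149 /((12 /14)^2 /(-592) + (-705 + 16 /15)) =16208220 /76574003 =0.21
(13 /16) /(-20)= -13 /320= -0.04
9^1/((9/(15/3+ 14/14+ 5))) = 11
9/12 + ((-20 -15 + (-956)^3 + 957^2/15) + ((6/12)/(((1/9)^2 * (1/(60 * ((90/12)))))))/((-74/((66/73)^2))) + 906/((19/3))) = -873661851.91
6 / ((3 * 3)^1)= 2 / 3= 0.67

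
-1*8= -8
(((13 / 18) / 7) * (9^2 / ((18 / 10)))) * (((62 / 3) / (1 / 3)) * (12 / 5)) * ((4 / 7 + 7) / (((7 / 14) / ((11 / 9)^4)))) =2501736952 / 107163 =23345.16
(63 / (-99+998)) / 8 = 63 / 7192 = 0.01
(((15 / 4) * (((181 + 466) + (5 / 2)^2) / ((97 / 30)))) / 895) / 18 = 13065 / 277808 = 0.05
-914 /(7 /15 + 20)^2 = -205650 /94249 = -2.18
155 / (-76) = -155 / 76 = -2.04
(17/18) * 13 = 221/18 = 12.28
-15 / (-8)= 15 / 8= 1.88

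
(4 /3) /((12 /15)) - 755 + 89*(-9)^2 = 19367 /3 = 6455.67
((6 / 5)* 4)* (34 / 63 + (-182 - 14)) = -98512 / 105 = -938.21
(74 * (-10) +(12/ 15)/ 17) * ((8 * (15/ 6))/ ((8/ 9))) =-283032/ 17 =-16648.94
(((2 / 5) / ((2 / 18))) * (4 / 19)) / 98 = 36 / 4655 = 0.01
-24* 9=-216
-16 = -16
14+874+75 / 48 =889.56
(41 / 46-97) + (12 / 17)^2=-1271045 / 13294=-95.61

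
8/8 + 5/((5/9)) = 10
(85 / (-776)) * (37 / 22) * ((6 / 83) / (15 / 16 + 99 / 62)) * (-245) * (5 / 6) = 119431375 / 111321177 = 1.07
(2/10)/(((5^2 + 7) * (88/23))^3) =12167/111652372480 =0.00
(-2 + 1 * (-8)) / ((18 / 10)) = -50 / 9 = -5.56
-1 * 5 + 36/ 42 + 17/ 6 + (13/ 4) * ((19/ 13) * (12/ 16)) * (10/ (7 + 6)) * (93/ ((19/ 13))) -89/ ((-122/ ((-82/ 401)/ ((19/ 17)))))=13502446381/ 78079512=172.93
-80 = -80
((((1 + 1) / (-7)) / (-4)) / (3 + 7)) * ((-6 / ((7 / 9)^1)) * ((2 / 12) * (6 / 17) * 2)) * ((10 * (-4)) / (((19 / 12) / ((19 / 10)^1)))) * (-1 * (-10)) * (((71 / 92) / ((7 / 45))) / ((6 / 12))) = 4140720 / 134113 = 30.87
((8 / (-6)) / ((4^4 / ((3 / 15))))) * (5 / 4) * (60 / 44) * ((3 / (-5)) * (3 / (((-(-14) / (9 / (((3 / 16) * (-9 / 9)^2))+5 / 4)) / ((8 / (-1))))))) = -1773 / 19712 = -0.09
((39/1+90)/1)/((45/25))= 215/3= 71.67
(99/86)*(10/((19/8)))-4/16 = 15023/3268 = 4.60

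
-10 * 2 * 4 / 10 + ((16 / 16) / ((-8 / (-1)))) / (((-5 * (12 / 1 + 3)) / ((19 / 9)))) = -43219 / 5400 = -8.00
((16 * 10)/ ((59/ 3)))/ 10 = 0.81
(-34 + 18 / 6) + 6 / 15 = -153 / 5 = -30.60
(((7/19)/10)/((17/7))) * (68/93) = 98/8835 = 0.01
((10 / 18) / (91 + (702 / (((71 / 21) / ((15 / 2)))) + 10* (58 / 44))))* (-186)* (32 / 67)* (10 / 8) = -9684400 / 260813781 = -0.04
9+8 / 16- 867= -1715 / 2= -857.50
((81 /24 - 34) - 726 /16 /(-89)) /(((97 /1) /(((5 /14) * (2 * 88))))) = -19.51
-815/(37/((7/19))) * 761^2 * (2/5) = -1321554122/703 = -1879877.84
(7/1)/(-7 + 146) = 7/139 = 0.05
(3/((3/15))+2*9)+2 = 35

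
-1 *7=-7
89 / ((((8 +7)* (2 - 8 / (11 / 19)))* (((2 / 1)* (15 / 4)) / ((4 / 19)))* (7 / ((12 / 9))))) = -15664 / 5835375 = -0.00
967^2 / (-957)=-935089 / 957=-977.10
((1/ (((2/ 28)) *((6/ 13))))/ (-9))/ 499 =-91/ 13473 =-0.01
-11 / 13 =-0.85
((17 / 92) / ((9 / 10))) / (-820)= -17 / 67896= -0.00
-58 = -58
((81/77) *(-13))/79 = -1053/6083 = -0.17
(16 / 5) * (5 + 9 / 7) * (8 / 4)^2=2816 / 35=80.46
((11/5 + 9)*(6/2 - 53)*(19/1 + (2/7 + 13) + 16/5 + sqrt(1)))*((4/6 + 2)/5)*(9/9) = -163456/15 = -10897.07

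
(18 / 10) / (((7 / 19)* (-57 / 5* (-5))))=3 / 35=0.09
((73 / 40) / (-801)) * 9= -73 / 3560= -0.02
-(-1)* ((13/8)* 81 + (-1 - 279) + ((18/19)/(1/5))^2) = -363707/2888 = -125.94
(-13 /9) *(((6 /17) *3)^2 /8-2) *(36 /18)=13975 /2601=5.37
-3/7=-0.43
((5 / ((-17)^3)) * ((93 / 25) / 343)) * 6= -558 / 8425795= -0.00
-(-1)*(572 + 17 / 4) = 2305 / 4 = 576.25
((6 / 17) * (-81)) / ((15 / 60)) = -1944 / 17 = -114.35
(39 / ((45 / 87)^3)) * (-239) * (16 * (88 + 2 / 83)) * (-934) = 8273357170142272 / 93375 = 88603557377.70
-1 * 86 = -86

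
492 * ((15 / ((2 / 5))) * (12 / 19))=221400 / 19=11652.63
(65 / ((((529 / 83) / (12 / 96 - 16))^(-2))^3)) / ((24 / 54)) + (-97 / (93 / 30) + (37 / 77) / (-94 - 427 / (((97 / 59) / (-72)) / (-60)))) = -10933731261522975214342409424238931679 / 356404612374710062818156791739260426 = -30.68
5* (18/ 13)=90/ 13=6.92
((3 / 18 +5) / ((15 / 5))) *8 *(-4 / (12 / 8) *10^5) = -99200000 / 27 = -3674074.07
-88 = -88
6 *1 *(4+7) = 66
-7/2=-3.50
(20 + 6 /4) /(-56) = -43 /112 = -0.38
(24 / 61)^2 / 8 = 72 / 3721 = 0.02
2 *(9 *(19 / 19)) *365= 6570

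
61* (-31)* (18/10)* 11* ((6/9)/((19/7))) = -873642/95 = -9196.23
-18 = -18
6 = 6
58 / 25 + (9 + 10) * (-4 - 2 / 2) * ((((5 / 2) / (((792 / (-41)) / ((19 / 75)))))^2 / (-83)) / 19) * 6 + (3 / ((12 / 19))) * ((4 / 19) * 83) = 666304181981 / 7809436800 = 85.32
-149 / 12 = -12.42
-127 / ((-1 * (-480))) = -127 / 480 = -0.26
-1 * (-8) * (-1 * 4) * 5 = -160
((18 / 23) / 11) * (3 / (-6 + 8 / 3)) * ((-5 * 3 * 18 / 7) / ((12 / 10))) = 3645 / 1771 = 2.06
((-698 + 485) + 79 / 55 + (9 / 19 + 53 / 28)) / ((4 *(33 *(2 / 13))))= -26524797 / 2574880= -10.30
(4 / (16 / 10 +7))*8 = 160 / 43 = 3.72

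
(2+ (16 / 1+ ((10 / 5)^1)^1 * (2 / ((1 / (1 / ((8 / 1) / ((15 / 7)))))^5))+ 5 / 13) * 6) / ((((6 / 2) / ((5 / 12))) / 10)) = 2244972377825 / 16108904448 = 139.36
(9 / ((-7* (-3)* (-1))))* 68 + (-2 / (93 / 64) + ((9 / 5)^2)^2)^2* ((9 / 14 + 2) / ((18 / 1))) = -14411732582627 / 851385937500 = -16.93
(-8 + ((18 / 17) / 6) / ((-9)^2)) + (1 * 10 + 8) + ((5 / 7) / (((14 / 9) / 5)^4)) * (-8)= -9256612501 / 15428826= -599.96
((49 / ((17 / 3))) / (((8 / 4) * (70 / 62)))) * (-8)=-2604 / 85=-30.64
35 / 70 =1 / 2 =0.50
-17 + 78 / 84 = -225 / 14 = -16.07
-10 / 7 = -1.43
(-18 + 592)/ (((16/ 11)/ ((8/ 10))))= 3157/ 10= 315.70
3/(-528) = -1/176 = -0.01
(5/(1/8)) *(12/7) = 480/7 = 68.57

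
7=7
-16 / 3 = -5.33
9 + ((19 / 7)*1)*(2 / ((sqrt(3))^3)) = 38*sqrt(3) / 63 + 9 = 10.04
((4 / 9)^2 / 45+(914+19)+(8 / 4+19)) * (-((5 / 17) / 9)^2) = -17386730 / 17065161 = -1.02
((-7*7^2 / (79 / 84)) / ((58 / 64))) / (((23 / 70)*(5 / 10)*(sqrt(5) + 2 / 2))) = 32269440 / 52693 - 32269440*sqrt(5) / 52693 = -756.97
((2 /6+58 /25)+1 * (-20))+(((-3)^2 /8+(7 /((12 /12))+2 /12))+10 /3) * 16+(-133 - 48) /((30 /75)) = -42577 /150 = -283.85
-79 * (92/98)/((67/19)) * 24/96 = -34523/6566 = -5.26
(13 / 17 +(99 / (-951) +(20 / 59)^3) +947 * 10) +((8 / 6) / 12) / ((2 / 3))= 62893414184291 / 6640724586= 9470.87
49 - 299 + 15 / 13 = -3235 / 13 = -248.85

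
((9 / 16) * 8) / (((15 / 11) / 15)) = 99 / 2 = 49.50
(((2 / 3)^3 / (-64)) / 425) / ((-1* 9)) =1 / 826200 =0.00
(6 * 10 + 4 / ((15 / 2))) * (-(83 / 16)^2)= -1563803 / 960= -1628.96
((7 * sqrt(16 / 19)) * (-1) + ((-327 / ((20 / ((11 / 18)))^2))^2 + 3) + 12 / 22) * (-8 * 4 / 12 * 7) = -522877648517 / 7698240000 + 1568 * sqrt(19) / 57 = 51.99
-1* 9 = -9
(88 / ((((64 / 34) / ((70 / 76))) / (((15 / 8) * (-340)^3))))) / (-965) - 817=12055348436 / 3667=3287523.43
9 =9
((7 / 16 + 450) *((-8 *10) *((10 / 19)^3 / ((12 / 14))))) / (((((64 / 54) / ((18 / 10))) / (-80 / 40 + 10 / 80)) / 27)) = 206872430625 / 438976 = 471261.37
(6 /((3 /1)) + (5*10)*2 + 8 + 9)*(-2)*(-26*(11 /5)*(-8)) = -544544 /5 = -108908.80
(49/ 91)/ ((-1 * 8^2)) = -0.01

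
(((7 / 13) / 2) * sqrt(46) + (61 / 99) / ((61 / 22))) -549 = -4939 / 9 + 7 * sqrt(46) / 26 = -546.95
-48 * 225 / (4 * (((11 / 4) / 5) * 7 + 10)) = -54000 / 277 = -194.95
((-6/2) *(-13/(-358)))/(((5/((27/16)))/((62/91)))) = -2511/100240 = -0.03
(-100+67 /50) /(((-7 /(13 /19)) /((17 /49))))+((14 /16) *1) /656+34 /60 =10038972401 /2565091200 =3.91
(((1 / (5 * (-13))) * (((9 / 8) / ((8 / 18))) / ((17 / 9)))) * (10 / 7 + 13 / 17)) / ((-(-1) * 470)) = -190269 / 1977684800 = -0.00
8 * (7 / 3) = 56 / 3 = 18.67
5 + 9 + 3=17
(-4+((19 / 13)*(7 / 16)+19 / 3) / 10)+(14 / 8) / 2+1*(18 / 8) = -1109 / 6240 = -0.18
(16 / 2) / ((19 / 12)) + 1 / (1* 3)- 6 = -0.61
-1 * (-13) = 13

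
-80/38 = -40/19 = -2.11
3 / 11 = 0.27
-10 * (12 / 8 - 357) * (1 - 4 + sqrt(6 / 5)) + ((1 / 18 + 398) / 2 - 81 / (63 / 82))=-2663993 / 252 + 711 * sqrt(30)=-6677.09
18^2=324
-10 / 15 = -2 / 3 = -0.67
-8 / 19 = -0.42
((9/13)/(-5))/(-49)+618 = 1968339/3185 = 618.00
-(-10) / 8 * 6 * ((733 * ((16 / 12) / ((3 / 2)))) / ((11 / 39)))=190580 / 11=17325.45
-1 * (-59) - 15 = 44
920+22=942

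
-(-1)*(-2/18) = -1/9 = -0.11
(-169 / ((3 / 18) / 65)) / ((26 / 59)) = -149565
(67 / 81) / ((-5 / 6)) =-134 / 135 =-0.99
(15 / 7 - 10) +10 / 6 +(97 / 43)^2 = -42781 / 38829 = -1.10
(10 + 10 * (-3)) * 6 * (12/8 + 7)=-1020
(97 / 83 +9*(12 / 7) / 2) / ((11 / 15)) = 77415 / 6391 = 12.11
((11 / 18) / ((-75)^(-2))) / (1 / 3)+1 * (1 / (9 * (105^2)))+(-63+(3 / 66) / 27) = 11187074861 / 1091475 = 10249.50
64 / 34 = 32 / 17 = 1.88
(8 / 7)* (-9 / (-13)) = 0.79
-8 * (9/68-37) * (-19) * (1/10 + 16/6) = -3953539/255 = -15504.07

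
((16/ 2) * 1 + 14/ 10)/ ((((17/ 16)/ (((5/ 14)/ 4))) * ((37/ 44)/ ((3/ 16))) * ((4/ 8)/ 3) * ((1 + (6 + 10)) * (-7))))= -4653/ 523957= -0.01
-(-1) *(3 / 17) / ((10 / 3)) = 9 / 170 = 0.05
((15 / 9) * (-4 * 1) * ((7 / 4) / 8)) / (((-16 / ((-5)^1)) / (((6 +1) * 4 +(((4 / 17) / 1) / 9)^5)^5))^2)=-2171850648846793490152112875356177764793635934384757658698851444835787780232184202922454683645100040054329556831545903552000 / 51486431911682675622006049712337503884022726642454232961756888718160841052959906882996181785938843568480865747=-42182970701335.07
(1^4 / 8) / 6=1 / 48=0.02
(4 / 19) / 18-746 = -745.99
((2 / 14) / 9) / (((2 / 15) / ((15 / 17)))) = 25 / 238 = 0.11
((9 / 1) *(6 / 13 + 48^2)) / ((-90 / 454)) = -6800466 / 65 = -104622.55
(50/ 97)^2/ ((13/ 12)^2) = 360000/ 1590121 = 0.23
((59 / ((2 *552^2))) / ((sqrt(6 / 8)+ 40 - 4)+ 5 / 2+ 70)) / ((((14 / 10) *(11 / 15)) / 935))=3886625 / 4782430848 - 125375 *sqrt(3) / 33477015936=0.00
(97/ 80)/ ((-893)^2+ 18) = 97/ 63797360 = 0.00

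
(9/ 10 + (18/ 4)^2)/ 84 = 141/ 560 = 0.25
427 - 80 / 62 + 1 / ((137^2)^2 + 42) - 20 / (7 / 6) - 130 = 21294695836164 / 76443762451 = 278.57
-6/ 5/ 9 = -2/ 15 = -0.13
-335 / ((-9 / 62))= 20770 / 9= 2307.78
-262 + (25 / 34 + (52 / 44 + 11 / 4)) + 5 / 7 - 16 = -1427431 / 5236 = -272.62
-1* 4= -4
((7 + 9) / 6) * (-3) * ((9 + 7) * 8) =-1024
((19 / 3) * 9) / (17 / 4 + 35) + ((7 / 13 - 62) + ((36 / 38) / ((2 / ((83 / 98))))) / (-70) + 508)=119174724033 / 266023940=447.98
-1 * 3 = -3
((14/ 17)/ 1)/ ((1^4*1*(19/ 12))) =168/ 323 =0.52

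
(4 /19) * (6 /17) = 24 /323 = 0.07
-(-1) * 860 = 860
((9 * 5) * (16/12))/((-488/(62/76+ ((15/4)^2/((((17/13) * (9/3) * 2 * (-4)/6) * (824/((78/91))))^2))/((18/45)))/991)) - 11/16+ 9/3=-276969879952537727/2852802769567744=-97.09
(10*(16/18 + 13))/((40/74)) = 4625/18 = 256.94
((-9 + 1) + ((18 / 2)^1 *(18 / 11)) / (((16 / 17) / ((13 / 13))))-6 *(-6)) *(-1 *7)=-26887 / 88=-305.53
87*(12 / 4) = 261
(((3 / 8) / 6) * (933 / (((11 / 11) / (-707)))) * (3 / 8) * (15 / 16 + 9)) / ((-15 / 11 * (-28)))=-164813517 / 40960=-4023.77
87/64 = 1.36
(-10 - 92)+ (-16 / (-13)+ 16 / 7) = -8962 / 91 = -98.48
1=1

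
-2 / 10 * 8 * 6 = -48 / 5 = -9.60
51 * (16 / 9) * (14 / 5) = 3808 / 15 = 253.87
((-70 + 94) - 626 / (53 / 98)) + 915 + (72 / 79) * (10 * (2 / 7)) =-6327973 / 29309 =-215.91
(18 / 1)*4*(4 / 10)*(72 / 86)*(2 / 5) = 10368 / 1075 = 9.64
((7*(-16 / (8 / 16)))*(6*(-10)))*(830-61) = 10335360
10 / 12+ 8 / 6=13 / 6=2.17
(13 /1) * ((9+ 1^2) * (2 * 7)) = 1820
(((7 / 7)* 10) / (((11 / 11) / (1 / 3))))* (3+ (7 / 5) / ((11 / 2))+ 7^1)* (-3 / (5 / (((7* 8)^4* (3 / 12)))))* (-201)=557438902272 / 55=10135252768.58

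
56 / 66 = 28 / 33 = 0.85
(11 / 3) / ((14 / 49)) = 77 / 6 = 12.83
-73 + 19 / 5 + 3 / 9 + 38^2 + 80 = 21827 / 15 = 1455.13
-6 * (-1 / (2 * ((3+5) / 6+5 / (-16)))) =144 / 49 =2.94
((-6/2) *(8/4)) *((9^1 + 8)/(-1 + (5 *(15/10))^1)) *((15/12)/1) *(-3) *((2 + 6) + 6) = 10710/13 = 823.85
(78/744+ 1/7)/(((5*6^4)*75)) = 43/84369600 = 0.00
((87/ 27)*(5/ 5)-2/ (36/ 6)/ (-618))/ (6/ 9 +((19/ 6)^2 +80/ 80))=11950/ 43363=0.28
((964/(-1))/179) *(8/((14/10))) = -38560/1253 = -30.77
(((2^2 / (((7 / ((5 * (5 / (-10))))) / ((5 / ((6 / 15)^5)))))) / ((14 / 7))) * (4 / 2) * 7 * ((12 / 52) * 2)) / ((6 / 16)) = -78125 / 13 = -6009.62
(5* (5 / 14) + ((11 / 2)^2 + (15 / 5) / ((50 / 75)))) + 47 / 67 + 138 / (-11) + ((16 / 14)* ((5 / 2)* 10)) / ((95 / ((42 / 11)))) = 10131481 / 392084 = 25.84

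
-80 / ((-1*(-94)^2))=20 / 2209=0.01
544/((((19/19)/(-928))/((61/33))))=-30794752/33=-933174.30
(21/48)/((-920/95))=-133/2944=-0.05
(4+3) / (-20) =-7 / 20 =-0.35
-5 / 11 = -0.45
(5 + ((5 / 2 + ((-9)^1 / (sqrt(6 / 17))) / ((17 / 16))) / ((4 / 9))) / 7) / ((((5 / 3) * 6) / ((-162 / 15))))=-351 / 56 + 1458 * sqrt(102) / 2975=-1.32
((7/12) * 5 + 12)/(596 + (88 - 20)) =179/7968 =0.02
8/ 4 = 2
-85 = -85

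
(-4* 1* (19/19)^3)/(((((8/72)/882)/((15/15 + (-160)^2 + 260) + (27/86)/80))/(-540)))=19066838213241/43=443414842168.40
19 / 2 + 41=101 / 2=50.50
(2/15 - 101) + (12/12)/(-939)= -157858/1565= -100.87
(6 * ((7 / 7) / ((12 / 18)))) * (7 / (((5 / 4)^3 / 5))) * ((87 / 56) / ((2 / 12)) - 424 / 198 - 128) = -5358608 / 275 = -19485.85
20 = 20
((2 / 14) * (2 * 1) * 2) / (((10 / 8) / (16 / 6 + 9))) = 16 / 3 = 5.33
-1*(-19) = 19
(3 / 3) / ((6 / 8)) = 4 / 3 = 1.33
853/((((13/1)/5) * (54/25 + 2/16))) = 853000/5941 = 143.58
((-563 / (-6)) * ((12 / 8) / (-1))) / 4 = -563 / 16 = -35.19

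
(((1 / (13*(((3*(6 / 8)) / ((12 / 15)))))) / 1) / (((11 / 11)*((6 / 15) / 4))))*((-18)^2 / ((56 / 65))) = 720 / 7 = 102.86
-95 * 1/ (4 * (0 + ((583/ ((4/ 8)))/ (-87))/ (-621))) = -5132565/ 4664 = -1100.46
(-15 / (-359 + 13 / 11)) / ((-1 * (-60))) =0.00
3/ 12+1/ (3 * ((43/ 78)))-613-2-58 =-115609/ 172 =-672.15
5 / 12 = 0.42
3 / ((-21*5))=-1 / 35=-0.03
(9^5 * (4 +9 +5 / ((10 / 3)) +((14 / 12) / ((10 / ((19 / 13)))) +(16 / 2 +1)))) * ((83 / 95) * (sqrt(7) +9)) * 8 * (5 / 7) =60325600014 * sqrt(7) / 8645 +542930400126 / 8645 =81265116.88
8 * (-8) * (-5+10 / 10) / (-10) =-128 / 5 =-25.60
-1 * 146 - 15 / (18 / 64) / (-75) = -6538 / 45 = -145.29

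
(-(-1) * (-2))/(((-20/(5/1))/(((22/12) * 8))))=22/3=7.33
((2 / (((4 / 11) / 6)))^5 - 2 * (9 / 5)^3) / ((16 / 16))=39135381.34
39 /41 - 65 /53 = -0.28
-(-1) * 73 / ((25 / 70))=204.40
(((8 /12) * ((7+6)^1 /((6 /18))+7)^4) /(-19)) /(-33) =4760.72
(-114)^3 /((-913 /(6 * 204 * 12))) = 21760918272 /913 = 23834521.66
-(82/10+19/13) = -628/65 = -9.66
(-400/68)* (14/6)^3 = -34300/459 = -74.73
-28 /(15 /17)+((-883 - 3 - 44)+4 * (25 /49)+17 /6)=-468861 /490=-956.86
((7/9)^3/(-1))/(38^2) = -343/1052676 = -0.00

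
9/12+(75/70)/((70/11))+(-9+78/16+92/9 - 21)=-49337/3528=-13.98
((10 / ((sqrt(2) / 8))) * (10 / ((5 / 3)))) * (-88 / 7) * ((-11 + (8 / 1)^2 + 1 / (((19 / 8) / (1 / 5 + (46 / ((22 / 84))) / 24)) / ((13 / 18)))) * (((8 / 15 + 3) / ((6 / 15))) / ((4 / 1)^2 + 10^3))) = -31495144 * sqrt(2) / 21717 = -2050.97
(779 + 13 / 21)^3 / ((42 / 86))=188700766166464 / 194481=970278670.75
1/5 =0.20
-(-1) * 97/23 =97/23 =4.22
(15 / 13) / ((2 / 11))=165 / 26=6.35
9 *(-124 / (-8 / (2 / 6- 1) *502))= -93 / 502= -0.19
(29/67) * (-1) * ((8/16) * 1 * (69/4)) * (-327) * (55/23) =1564695/536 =2919.21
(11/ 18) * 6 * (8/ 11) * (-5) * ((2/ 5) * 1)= -16/ 3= -5.33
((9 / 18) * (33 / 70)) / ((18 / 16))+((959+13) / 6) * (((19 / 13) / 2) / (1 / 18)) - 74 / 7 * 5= 2836846 / 1365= 2078.28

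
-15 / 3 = -5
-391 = -391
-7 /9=-0.78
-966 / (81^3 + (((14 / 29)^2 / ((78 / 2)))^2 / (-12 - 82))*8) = -48842309354202 / 26870399301612863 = -0.00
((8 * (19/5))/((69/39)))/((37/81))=160056/4255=37.62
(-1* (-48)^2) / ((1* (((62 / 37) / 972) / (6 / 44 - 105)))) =47790114048 / 341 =140146962.02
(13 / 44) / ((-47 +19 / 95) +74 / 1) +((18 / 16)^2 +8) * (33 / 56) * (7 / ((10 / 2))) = 3664603 / 478720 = 7.66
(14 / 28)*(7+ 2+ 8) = 17 / 2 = 8.50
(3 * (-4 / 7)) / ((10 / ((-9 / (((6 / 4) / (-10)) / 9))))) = -648 / 7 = -92.57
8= 8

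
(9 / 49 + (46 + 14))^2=8696601 / 2401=3622.07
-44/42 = -22/21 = -1.05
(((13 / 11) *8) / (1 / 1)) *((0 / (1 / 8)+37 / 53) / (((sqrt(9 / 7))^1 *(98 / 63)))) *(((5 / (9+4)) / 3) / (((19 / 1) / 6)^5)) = 5754240 *sqrt(7) / 10104960019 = 0.00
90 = 90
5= 5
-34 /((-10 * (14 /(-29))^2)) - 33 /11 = 11357 /980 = 11.59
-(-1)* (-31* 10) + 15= -295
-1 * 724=-724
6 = 6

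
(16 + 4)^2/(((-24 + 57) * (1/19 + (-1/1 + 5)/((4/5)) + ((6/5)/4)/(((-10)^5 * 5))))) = 38000000000/15839998119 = 2.40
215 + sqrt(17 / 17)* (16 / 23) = 4961 / 23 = 215.70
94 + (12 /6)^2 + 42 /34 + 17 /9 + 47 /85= 77783 /765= 101.68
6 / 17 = 0.35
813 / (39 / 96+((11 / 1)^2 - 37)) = 26016 / 2701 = 9.63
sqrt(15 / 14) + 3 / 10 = 3 / 10 + sqrt(210) / 14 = 1.34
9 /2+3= 15 /2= 7.50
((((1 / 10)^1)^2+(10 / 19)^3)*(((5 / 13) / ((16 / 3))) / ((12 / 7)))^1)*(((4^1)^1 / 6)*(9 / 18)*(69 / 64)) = 17204299 / 7304560640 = 0.00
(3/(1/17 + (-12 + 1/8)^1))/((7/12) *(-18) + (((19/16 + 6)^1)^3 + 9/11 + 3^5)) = -18382848/43777908463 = -0.00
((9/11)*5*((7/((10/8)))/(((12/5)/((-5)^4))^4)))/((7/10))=476837158203125/3168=150516779735.83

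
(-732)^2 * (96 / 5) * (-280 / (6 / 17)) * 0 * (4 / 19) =0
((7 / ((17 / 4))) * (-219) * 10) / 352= -7665 / 748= -10.25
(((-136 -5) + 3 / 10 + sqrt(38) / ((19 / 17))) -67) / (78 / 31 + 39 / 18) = -2883 / 65 + 3162 * sqrt(38) / 16549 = -43.18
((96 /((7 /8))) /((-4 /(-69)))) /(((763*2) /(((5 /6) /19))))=5520 /101479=0.05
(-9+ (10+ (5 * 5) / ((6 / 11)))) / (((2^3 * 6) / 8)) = 281 / 36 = 7.81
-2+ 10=8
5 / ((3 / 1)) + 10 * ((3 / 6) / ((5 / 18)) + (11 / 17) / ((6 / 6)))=1333 / 51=26.14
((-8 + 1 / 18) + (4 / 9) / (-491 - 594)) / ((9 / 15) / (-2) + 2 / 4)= -51721 / 1302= -39.72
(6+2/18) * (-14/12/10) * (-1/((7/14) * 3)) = 77/162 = 0.48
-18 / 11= -1.64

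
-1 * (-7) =7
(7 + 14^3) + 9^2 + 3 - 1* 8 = 2827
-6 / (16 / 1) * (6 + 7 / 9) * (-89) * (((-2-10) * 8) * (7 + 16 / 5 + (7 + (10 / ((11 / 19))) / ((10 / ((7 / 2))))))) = -504798.29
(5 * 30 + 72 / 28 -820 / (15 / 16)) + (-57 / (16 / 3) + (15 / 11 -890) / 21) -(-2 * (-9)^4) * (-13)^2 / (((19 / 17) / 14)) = 1950668807929 / 70224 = 27777808.27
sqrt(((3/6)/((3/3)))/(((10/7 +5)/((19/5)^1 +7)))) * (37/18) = 37 * sqrt(21)/90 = 1.88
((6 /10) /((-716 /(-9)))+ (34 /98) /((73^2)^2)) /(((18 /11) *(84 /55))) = 4546082978063 /1506441717512928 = 0.00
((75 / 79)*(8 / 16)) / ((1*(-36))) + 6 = 11351 / 1896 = 5.99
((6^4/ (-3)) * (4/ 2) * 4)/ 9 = -384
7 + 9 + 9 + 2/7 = 177/7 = 25.29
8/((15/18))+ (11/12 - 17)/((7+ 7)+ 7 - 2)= 9979/1140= 8.75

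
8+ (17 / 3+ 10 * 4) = 161 / 3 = 53.67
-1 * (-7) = 7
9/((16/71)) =639/16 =39.94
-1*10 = -10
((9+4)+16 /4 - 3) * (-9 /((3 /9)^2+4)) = -1134 /37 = -30.65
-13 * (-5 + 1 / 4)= 247 / 4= 61.75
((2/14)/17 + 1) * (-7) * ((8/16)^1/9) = -20/51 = -0.39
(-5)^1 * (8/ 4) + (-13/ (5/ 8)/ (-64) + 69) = 2373/ 40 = 59.32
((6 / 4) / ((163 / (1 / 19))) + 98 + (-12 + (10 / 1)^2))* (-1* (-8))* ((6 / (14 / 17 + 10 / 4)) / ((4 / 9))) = 2115231732 / 349961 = 6044.19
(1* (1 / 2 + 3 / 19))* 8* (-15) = -78.95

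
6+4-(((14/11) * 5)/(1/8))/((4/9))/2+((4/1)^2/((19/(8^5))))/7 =5698008/1463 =3894.74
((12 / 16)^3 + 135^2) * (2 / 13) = 1166427 / 416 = 2803.91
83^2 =6889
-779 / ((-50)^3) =779 / 125000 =0.01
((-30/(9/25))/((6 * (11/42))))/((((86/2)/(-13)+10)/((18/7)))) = -6500/319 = -20.38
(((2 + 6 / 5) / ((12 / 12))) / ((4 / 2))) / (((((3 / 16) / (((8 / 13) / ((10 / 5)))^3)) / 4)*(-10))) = -16384 / 164775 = -0.10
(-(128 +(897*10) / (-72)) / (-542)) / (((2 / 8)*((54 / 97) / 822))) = 544849 / 14634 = 37.23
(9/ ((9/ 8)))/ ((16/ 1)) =1/ 2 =0.50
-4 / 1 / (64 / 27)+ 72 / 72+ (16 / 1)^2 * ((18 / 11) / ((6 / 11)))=12277 / 16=767.31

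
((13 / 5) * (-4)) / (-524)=13 / 655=0.02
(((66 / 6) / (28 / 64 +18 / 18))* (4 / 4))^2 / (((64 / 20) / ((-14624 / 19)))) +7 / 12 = -14083.62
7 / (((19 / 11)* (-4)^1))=-77 / 76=-1.01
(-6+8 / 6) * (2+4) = -28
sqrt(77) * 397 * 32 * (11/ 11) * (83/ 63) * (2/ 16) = 131804 * sqrt(77)/ 63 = 18358.34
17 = 17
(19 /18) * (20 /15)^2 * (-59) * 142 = -1273456 /81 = -15721.68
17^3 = 4913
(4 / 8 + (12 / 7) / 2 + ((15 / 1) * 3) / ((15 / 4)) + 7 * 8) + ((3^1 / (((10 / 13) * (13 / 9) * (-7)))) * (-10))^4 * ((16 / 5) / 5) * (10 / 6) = 7333969 / 24010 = 305.45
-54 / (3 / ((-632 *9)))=102384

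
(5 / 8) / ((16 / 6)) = 15 / 64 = 0.23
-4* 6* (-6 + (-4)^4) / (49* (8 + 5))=-6000 / 637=-9.42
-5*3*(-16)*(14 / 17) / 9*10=11200 / 51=219.61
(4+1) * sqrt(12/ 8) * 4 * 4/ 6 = 20 * sqrt(6)/ 3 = 16.33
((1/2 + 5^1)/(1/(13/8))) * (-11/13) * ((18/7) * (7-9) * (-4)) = -1089/7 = -155.57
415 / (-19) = -415 / 19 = -21.84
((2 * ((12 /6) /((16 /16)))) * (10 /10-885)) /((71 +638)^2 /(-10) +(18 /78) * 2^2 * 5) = 459680 /6534253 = 0.07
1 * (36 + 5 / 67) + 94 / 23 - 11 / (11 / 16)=37233 / 1541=24.16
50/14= 25/7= 3.57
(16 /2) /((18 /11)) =44 /9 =4.89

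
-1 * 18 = -18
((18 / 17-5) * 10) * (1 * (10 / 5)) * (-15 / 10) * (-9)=-18090 / 17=-1064.12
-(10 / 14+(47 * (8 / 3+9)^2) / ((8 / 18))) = -403045 / 28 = -14394.46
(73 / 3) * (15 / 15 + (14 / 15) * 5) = 1241 / 9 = 137.89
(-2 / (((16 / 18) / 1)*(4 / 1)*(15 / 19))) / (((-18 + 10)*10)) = 57 / 6400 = 0.01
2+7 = 9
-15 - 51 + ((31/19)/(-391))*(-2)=-65.99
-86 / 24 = -43 / 12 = -3.58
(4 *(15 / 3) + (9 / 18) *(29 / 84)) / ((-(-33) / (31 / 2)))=105059 / 11088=9.48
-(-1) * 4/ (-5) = -4/ 5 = -0.80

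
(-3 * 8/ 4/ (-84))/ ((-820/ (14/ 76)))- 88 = -5484161/ 62320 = -88.00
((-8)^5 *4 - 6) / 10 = -65539 / 5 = -13107.80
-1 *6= -6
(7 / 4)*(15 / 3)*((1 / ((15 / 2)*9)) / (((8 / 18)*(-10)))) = -7 / 240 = -0.03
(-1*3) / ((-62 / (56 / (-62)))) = -42 / 961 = -0.04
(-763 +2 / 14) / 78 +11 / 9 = -7009 / 819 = -8.56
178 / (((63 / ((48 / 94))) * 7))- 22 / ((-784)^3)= 7002162703 / 33973266432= 0.21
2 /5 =0.40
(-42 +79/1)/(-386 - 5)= -37/391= -0.09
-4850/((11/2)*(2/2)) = -9700/11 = -881.82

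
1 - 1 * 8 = -7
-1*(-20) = 20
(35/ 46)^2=1225/ 2116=0.58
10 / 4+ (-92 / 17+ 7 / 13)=-1049 / 442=-2.37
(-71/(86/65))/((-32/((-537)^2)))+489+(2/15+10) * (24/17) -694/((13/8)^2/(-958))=735865.49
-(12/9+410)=-1234/3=-411.33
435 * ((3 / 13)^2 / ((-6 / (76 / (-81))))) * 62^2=21180440 / 1521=13925.34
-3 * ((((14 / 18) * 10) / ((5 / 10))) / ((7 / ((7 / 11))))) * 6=-280 / 11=-25.45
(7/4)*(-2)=-7/2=-3.50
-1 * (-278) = 278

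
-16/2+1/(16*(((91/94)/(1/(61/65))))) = -27093/3416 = -7.93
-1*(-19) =19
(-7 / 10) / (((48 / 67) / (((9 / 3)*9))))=-4221 / 160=-26.38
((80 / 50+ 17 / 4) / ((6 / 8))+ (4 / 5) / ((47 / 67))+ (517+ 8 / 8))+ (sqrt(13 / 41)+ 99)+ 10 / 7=sqrt(533) / 41+ 1032022 / 1645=627.93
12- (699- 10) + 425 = -252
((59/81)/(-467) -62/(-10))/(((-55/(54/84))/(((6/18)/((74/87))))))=-16998959/598717350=-0.03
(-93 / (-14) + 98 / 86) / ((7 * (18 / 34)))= 2.10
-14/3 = -4.67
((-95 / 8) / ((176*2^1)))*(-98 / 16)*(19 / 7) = 12635 / 22528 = 0.56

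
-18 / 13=-1.38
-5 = -5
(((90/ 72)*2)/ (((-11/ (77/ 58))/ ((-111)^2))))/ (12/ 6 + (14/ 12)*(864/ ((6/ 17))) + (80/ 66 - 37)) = -14230755/ 10803428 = -1.32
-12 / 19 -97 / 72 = -2707 / 1368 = -1.98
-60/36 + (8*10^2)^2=639998.33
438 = 438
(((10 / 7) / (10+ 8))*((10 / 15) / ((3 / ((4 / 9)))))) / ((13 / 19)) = 760 / 66339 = 0.01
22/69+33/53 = 3443/3657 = 0.94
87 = 87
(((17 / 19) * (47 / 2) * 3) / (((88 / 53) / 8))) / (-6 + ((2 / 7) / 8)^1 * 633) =592858 / 32395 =18.30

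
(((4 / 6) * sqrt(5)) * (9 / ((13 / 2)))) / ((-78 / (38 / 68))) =-19 * sqrt(5) / 2873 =-0.01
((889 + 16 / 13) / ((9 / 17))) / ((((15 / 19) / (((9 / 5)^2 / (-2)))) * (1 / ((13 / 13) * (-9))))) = 100928133 / 3250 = 31054.81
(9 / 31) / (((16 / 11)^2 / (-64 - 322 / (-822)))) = -9489909 / 1087232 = -8.73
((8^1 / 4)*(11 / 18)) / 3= 11 / 27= 0.41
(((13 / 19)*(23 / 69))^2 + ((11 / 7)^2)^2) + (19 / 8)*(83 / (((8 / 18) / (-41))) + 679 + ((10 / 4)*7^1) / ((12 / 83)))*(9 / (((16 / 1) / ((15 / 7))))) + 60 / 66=-19621.80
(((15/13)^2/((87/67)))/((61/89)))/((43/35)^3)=19174771875/23769492227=0.81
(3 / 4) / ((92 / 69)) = 9 / 16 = 0.56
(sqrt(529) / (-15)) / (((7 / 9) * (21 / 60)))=-276 / 49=-5.63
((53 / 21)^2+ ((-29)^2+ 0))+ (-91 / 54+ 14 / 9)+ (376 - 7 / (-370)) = 1223.26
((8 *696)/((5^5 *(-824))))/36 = -58/965625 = -0.00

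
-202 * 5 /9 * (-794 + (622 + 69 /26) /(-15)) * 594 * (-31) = -22448712682 /13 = -1726824052.46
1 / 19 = 0.05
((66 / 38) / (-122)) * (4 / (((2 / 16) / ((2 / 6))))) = -176 / 1159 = -0.15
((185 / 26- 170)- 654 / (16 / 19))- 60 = -103949 / 104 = -999.51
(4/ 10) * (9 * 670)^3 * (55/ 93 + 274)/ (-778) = -373276417926600/ 12059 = -30954176791.33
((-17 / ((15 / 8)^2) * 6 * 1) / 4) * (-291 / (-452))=-13192 / 2825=-4.67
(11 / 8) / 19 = 11 / 152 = 0.07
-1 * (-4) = 4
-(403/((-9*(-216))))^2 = -162409/3779136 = -0.04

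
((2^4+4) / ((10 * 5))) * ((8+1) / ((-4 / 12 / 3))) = -32.40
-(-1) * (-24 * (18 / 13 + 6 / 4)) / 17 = -4.07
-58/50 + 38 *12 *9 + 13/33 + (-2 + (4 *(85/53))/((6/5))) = 179560204/43725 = 4106.58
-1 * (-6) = 6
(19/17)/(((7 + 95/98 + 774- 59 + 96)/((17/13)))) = 1862/1043367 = 0.00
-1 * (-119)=119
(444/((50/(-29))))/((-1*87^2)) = 0.03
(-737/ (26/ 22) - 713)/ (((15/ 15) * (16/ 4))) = -4344/ 13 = -334.15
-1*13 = -13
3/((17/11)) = 33/17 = 1.94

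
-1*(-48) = 48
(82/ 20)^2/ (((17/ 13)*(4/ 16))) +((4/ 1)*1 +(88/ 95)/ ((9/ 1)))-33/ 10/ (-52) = 420124127/ 7558200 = 55.59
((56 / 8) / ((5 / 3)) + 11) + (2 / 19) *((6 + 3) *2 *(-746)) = -132836 / 95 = -1398.27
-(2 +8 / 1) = -10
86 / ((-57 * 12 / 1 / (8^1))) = -172 / 171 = -1.01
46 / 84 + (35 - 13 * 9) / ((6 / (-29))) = 16669 / 42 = 396.88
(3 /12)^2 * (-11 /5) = -11 /80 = -0.14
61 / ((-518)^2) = 61 / 268324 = 0.00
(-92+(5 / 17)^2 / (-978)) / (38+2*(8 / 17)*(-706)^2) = -26003089 / 132602691372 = -0.00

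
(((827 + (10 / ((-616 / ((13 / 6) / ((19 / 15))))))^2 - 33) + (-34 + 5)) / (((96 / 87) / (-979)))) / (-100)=54093925596713 / 7969955840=6787.23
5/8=0.62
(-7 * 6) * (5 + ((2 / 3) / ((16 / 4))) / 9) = -1897 / 9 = -210.78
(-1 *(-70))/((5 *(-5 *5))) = -14/25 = -0.56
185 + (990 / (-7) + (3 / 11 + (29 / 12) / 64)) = 2595001 / 59136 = 43.88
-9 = -9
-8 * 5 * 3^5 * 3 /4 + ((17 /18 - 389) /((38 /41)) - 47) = -5304893 /684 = -7755.69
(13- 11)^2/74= 0.05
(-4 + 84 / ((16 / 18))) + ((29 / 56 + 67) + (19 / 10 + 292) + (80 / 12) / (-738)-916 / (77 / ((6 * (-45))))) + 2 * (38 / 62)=55340842657 / 15099480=3665.08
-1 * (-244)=244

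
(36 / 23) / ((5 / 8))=288 / 115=2.50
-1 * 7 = -7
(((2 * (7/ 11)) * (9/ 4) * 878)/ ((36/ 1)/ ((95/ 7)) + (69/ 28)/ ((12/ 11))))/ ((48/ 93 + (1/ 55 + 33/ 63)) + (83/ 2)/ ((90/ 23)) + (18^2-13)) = 459768197952/ 289798469593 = 1.59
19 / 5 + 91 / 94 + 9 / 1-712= -328169 / 470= -698.23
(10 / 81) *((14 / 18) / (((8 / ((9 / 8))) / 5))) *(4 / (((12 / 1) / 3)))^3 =175 / 2592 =0.07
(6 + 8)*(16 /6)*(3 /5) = 112 /5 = 22.40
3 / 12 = 1 / 4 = 0.25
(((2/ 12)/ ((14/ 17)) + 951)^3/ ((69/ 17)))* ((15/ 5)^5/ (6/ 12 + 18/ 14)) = 26015179114754751/ 901600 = 28854457758.16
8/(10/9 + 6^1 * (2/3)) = 36/23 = 1.57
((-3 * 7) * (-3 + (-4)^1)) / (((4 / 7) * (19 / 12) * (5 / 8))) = 24696 / 95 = 259.96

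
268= 268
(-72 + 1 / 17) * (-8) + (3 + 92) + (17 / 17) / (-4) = 45579 / 68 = 670.28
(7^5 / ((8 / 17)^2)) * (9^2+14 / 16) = 3181481065 / 512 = 6213830.21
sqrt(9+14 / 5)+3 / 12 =3.69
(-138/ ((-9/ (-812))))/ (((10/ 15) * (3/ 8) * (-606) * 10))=37352/ 4545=8.22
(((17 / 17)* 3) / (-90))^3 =-1 / 27000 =-0.00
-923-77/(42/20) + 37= -2768/3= -922.67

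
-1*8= -8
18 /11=1.64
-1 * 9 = -9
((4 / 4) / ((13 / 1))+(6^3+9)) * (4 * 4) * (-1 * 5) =-234080 / 13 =-18006.15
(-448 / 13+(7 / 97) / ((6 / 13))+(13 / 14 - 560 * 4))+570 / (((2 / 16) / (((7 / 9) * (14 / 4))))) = 10139.96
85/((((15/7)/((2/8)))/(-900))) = -8925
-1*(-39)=39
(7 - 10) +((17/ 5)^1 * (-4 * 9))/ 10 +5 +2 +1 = -181/ 25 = -7.24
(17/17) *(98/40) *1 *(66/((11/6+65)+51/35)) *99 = 3361743/14341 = 234.41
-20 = -20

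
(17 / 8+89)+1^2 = 737 / 8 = 92.12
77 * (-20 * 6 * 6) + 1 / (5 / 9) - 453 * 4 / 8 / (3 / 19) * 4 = -305881 / 5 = -61176.20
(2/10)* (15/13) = 3/13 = 0.23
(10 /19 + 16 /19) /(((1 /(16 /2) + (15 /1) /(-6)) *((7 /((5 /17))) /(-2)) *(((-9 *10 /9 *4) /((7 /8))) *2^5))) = -13 /392768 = -0.00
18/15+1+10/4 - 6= -13/10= -1.30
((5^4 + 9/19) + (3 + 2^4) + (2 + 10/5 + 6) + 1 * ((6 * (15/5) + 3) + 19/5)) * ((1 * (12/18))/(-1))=-129062/285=-452.85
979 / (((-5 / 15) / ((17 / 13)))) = -49929 / 13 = -3840.69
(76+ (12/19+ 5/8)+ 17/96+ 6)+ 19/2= 169511/1824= 92.93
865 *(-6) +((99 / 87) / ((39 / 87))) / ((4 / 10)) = -134775 / 26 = -5183.65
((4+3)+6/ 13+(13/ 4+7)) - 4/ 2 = 817/ 52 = 15.71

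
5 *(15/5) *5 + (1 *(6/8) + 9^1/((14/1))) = 2139/28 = 76.39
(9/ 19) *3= 27/ 19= 1.42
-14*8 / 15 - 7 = -217 / 15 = -14.47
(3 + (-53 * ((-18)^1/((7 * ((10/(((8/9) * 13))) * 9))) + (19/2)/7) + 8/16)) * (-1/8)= 6.37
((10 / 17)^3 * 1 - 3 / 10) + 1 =44391 / 49130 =0.90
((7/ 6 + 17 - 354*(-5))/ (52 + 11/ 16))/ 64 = 0.53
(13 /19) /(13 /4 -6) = -52 /209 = -0.25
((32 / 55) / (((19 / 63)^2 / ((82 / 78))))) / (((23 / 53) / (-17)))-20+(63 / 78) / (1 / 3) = -256658789 / 913330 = -281.01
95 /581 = 0.16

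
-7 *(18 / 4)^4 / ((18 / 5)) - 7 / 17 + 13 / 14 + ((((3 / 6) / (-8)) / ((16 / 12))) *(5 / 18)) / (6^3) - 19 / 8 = -7888392307 / 9870336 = -799.20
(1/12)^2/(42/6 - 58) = -1/7344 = -0.00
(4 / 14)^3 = 8 / 343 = 0.02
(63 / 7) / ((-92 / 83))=-747 / 92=-8.12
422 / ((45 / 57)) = 8018 / 15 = 534.53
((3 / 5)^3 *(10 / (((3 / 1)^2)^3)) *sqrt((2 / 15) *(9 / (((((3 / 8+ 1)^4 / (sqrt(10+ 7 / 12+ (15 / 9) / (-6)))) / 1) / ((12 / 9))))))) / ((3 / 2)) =512 *sqrt(15) *371^(1 / 4) / 3675375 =0.00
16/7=2.29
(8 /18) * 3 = 4 /3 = 1.33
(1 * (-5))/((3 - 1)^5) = -5/32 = -0.16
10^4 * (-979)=-9790000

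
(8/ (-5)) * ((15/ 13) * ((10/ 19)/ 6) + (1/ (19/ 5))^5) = -5277840/ 32189287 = -0.16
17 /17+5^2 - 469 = -443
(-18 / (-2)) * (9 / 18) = 4.50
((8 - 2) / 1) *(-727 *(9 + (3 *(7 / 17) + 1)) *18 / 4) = -3749139 / 17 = -220537.59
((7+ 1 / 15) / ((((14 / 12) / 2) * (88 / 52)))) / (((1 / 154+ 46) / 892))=378208 / 2725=138.79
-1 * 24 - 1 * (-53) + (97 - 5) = 121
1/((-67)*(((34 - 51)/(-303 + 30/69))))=-6959/26197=-0.27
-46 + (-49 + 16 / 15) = -1409 / 15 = -93.93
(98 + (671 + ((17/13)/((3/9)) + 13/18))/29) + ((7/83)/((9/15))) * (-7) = 67765517/563238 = 120.31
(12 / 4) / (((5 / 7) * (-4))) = -21 / 20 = -1.05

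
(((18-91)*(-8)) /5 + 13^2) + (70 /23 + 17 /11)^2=98208466 /320045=306.86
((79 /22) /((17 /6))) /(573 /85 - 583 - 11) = -395 /183029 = -0.00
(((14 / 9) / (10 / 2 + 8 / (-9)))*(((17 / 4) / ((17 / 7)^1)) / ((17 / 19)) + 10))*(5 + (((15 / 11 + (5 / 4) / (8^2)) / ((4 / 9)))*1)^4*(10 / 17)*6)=1520.37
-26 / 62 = -0.42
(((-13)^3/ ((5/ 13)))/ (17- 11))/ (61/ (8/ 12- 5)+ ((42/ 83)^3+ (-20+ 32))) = 212300510591/ 434253150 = 488.89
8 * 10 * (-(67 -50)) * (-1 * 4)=5440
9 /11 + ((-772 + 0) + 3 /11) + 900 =1420 /11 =129.09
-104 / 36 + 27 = 24.11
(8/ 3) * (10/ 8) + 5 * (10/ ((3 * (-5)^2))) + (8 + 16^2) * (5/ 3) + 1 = 445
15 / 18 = 5 / 6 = 0.83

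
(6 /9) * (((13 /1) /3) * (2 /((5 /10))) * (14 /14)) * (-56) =-5824 /9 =-647.11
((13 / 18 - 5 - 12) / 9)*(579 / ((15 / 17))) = -1186.83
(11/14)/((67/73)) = 803/938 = 0.86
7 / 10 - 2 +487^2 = 2371677 / 10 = 237167.70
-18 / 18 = -1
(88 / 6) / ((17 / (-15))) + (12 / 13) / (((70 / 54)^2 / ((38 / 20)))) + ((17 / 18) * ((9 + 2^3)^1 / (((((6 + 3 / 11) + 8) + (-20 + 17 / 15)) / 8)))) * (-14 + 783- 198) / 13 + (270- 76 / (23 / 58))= -41119733427898 / 35398647375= -1161.62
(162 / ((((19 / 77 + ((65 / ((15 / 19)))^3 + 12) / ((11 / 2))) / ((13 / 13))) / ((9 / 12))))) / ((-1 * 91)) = -72171 / 5485328446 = -0.00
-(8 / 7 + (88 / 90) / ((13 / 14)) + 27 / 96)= -324599 / 131040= -2.48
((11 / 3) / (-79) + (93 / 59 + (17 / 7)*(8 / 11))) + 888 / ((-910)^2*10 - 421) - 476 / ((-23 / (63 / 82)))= 53797817773397398 / 2802478088565309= 19.20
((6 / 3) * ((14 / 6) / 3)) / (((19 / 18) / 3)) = 84 / 19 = 4.42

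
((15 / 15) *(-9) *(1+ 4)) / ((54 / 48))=-40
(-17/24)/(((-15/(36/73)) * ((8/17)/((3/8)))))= 867/46720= 0.02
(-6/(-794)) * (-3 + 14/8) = -15/1588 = -0.01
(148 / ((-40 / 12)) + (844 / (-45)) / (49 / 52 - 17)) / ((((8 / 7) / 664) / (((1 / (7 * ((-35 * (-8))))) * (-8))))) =134828686 / 1315125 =102.52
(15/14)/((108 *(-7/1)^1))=-0.00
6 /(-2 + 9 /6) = -12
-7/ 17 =-0.41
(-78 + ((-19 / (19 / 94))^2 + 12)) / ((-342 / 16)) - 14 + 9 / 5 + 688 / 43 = -347551 / 855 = -406.49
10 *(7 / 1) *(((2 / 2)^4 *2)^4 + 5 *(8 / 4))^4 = 31988320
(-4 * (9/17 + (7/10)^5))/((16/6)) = -1.05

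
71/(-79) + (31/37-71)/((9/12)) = -828217/8769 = -94.45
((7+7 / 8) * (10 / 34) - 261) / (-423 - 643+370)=11727 / 31552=0.37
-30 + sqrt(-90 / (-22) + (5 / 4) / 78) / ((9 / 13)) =-30 + sqrt(12093510) / 1188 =-27.07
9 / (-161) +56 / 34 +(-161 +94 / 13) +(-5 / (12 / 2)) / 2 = -152.59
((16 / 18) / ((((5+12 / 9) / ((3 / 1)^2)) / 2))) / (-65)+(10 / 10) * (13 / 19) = 797 / 1235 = 0.65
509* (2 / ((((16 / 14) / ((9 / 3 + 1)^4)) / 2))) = 456064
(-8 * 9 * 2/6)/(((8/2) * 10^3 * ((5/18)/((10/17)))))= -27/2125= -0.01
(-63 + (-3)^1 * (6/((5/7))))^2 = 194481/25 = 7779.24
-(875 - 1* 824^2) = 678101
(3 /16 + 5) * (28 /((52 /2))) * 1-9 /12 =503 /104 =4.84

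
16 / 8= 2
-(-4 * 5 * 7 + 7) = 133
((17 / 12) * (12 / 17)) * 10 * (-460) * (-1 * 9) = 41400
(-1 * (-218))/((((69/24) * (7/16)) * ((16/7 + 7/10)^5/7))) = 46898252800000/9171899061127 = 5.11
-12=-12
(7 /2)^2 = 49 /4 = 12.25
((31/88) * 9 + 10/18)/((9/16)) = 5902/891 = 6.62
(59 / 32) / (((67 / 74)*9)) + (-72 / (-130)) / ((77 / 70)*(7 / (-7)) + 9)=2936597 / 9908496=0.30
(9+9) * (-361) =-6498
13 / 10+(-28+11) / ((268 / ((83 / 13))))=15591 / 17420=0.90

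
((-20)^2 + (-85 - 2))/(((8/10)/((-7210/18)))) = -5641825/36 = -156717.36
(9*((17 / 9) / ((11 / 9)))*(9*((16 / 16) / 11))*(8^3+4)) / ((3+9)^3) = 6579 / 1936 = 3.40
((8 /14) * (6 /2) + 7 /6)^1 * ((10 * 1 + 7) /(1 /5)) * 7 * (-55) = -565675 /6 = -94279.17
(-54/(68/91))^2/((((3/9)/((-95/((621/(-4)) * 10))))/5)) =63722295/13294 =4793.31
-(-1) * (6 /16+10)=10.38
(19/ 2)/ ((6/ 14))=133/ 6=22.17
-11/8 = -1.38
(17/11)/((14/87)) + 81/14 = 1185/77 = 15.39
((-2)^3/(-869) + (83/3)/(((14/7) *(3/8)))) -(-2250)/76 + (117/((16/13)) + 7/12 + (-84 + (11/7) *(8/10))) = 6607833041/83215440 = 79.41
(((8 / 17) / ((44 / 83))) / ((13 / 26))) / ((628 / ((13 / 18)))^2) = 14027 / 5973734448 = 0.00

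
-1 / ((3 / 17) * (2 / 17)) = -289 / 6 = -48.17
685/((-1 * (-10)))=137/2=68.50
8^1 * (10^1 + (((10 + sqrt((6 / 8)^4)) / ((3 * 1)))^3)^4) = 542802266247801493648948321 / 18698417887260966912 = 29029315.18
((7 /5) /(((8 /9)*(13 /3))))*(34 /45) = 357 /1300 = 0.27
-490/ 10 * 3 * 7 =-1029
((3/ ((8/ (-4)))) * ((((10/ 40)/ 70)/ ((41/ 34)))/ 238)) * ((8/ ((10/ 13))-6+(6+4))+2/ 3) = -113/ 401800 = -0.00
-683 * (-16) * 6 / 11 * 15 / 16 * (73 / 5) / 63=99718 / 77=1295.04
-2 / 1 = -2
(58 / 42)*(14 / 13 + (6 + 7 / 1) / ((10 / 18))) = 46139 / 1365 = 33.80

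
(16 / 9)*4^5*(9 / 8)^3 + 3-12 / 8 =5187 / 2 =2593.50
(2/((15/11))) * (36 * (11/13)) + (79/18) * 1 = 57407/1170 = 49.07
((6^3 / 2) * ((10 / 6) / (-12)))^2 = 225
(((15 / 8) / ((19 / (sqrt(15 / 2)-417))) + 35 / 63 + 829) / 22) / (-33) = -1078537 / 993168-5 * sqrt(30) / 73568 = -1.09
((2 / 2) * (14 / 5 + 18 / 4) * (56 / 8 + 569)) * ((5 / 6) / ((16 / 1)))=219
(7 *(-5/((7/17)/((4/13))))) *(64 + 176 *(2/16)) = -29240/13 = -2249.23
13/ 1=13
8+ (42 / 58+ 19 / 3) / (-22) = 7349 / 957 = 7.68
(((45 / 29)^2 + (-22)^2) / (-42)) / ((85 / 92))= -18817174 / 1501185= -12.53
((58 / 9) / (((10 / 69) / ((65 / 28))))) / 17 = 8671 / 1428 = 6.07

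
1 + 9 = 10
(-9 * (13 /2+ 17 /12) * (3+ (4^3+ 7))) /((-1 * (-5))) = -2109 /2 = -1054.50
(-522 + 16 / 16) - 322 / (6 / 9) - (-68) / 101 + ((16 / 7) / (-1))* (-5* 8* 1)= -911.90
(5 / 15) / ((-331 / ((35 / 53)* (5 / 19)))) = -175 / 999951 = -0.00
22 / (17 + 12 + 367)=1 / 18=0.06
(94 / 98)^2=2209 / 2401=0.92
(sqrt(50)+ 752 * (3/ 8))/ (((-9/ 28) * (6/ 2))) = -2632/ 9 - 140 * sqrt(2)/ 27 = -299.78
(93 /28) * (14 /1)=93 /2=46.50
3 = 3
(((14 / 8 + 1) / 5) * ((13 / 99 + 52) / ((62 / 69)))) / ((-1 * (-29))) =118703 / 107880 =1.10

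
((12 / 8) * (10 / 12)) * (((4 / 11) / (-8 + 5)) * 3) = -5 / 11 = -0.45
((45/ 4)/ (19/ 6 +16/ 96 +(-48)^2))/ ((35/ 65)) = 1755/ 193816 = 0.01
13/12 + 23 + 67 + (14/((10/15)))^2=6385/12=532.08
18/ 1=18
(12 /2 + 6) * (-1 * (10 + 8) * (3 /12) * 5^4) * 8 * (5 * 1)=-1350000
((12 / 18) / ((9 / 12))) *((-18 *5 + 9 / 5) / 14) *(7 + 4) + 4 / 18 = -2762 / 45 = -61.38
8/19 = 0.42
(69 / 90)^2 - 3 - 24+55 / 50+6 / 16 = -44887 / 1800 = -24.94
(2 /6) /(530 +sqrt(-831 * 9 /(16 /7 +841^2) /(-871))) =2285522282290 /3633980428684041-sqrt(25084685124681) /1211326809561347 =0.00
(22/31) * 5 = 110/31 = 3.55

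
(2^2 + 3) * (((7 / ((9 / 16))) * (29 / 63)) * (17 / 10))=27608 / 405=68.17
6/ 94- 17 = -796/ 47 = -16.94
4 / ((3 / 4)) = 16 / 3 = 5.33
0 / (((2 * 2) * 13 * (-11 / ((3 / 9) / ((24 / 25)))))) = 0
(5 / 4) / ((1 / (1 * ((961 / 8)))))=4805 / 32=150.16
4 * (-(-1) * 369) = 1476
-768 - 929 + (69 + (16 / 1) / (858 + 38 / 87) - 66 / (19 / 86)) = -683501356 / 354749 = -1926.72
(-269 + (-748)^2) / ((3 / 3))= 559235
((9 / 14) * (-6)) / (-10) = 27 / 70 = 0.39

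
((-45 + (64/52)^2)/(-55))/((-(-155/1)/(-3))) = -22047/1440725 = -0.02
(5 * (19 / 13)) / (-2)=-95 / 26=-3.65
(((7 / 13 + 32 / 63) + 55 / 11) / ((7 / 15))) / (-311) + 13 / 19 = 7255733 / 11292099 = 0.64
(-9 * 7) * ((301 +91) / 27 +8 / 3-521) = 95221 / 3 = 31740.33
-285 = -285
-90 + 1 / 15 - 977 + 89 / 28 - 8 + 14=-1057.75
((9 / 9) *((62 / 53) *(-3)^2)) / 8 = 279 / 212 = 1.32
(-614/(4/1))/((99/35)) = -10745/198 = -54.27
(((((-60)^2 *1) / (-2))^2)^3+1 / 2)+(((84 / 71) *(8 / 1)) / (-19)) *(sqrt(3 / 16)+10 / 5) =91764980351999999998661 / 2698 - 168 *sqrt(3) / 1349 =34012223999999999999.29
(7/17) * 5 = 2.06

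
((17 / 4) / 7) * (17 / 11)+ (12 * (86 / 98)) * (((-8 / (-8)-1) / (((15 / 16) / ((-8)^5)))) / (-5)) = 289 / 308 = 0.94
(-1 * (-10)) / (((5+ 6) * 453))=10 / 4983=0.00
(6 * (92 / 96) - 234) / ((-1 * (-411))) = -913 / 1644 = -0.56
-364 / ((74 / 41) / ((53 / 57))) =-395486 / 2109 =-187.52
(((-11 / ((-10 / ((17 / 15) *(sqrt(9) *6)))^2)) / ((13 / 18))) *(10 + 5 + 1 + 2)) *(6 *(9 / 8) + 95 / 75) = -28582389 / 3125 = -9146.36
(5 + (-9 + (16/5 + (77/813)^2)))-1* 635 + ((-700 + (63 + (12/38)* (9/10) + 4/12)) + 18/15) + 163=-13914386414/12558411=-1107.97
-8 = -8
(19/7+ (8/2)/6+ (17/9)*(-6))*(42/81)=-334/81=-4.12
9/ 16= 0.56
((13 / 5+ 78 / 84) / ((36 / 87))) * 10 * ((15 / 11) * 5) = 179075 / 308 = 581.41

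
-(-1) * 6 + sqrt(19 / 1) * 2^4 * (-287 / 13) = 6 -4592 * sqrt(19) / 13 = -1533.70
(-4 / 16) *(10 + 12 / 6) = -3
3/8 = 0.38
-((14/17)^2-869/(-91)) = -10.23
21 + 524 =545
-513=-513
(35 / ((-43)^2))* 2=70 / 1849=0.04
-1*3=-3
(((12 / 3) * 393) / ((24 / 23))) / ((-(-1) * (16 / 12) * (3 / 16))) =6026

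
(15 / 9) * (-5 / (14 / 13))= -325 / 42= -7.74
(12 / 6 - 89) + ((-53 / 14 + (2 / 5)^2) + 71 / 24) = -368203 / 4200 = -87.67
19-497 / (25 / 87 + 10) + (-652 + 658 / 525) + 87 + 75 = -6954934 / 13425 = -518.06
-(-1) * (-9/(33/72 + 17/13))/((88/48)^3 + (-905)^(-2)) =-496761595200/600657492541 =-0.83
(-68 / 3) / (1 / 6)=-136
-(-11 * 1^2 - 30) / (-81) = -41 / 81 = -0.51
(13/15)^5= 371293/759375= 0.49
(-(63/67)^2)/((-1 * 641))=3969/2877449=0.00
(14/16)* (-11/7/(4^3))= -11/512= -0.02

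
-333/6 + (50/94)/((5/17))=-5047/94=-53.69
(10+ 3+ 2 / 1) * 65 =975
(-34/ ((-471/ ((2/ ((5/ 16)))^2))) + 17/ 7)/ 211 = 443887/ 17391675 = 0.03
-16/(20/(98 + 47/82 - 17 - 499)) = 68458/205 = 333.94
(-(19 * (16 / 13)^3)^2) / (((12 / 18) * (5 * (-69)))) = 3028287488 / 555083035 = 5.46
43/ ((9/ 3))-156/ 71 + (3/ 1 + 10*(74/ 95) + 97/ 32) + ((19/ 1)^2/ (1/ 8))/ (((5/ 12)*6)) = 764822699/ 647520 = 1181.16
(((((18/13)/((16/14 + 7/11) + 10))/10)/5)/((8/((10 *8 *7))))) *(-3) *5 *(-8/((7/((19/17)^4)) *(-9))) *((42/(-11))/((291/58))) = 35555739072/95525222767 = 0.37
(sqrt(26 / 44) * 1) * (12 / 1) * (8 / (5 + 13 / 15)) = 90 * sqrt(286) / 121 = 12.58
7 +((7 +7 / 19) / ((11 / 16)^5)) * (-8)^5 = -4810341951737 / 3059969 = -1572023.10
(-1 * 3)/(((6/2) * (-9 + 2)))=1/7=0.14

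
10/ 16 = 5/ 8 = 0.62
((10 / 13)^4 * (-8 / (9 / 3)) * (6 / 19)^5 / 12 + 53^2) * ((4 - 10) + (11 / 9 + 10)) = 9336647731849397 / 636478771851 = 14669.22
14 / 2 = 7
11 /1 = 11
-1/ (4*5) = -1/ 20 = -0.05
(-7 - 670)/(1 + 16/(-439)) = -297203/423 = -702.61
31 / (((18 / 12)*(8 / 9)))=23.25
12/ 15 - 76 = -376/ 5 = -75.20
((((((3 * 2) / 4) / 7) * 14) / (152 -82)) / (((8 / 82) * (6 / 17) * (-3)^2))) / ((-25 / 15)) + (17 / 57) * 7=319957 / 159600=2.00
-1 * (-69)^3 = 328509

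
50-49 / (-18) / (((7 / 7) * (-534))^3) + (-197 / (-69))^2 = 84316469318351 / 1449946400688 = 58.15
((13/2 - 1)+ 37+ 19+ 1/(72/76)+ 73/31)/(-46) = -1.41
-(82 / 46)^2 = -1681 / 529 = -3.18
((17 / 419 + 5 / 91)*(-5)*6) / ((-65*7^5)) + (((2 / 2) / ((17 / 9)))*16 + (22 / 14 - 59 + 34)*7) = -22026749416832 / 141624336763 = -155.53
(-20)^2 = 400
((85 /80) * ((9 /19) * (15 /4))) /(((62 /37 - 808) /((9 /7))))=-764235 /253947008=-0.00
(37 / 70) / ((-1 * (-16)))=37 / 1120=0.03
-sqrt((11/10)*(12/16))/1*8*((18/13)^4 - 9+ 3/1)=16.89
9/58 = 0.16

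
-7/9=-0.78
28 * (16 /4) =112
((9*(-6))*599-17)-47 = -32410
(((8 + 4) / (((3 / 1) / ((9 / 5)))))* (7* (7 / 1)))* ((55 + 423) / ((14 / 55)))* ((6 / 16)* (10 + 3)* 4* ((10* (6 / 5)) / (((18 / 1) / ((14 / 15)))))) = 40192152 / 5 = 8038430.40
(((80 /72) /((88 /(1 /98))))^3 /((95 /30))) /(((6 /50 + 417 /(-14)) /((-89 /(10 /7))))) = 55625 /39218674316887296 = 0.00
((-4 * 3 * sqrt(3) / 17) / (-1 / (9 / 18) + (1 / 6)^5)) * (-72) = -6718464 * sqrt(3) / 264367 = -44.02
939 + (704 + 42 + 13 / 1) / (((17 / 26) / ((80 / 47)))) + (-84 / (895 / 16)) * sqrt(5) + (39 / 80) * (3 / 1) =186411963 / 63920 - 1344 * sqrt(5) / 895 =2912.97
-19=-19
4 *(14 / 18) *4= 112 / 9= 12.44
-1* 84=-84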